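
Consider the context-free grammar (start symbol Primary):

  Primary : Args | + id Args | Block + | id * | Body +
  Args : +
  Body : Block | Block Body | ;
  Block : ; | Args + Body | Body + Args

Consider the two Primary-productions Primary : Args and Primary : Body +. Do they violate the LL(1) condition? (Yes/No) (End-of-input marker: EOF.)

Yes

FIRST(Args) = { + } and FIRST(Body +) = { +, ; }.
Both contain +, so the two alternatives are not disjoint — LL(1) conflict.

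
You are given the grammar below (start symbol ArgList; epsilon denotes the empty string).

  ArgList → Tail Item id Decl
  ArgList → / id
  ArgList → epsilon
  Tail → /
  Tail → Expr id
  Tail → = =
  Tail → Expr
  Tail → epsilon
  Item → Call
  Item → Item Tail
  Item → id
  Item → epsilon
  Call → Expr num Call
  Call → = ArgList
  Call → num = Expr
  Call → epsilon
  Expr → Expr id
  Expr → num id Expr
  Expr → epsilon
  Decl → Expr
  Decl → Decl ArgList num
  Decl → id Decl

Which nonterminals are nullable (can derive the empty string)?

{ ArgList, Call, Decl, Expr, Item, Tail }

Directly nullable (have an epsilon-production): ArgList, Tail, Item, Call, Expr.
Decl → Expr with every symbol nullable, so Decl is nullable.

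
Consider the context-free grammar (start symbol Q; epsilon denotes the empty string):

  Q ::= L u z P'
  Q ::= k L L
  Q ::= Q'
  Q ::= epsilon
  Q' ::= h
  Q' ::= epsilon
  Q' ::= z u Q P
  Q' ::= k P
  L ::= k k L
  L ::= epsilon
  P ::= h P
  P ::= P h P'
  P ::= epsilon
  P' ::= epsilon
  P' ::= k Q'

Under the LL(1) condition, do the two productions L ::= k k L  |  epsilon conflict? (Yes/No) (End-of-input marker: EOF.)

Yes

FIRST(k k L) = { k } and FIRST(epsilon) = { epsilon }.
The second alternative is nullable and FOLLOW(L) = { EOF, h, k, u } shares k with FIRST of the first — conflict.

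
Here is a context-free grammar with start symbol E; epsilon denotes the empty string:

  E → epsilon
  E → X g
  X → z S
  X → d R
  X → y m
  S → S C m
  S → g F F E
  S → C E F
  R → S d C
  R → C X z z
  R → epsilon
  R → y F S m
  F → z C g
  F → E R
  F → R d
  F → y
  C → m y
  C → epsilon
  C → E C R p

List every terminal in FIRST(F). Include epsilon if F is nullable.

{ d, g, m, p, y, z, epsilon }

F → z C g contributes {z}.
From F → E R: E, R nullable, take FIRST(E) ∪ FIRST(R) = { d, g, m, p, y, z }; also epsilon since the whole RHS is nullable.
From F → R d: R nullable, take FIRST(R) ∪ {d} = { d, g, m, p, y, z }.
F → y contributes {y}.
Union: FIRST(F) = { d, g, m, p, y, z, epsilon }.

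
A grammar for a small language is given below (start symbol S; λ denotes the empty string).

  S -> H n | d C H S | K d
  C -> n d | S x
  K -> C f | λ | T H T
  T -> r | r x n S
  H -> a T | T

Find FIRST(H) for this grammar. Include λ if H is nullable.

{ a, r }

H -> a T contributes {a}.
From H -> T: add FIRST(T) = { r }.
Union: FIRST(H) = { a, r }.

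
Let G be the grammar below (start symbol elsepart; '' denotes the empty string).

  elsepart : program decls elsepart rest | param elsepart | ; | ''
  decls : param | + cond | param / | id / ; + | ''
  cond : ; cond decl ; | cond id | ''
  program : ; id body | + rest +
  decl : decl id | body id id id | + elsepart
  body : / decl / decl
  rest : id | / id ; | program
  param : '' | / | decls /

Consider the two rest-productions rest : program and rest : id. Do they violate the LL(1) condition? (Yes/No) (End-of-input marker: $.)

FIRST(program) = { +, ; } and FIRST(id) = { id }.
The FIRST sets are disjoint and neither alternative is nullable — no conflict.

No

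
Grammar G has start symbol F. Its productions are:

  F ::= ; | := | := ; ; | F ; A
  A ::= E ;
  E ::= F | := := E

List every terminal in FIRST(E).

{ :=, ; }

From E ::= F: add FIRST(F) = { :=, ; }.
E ::= := := E contributes {:=}.
Union: FIRST(E) = { :=, ; }.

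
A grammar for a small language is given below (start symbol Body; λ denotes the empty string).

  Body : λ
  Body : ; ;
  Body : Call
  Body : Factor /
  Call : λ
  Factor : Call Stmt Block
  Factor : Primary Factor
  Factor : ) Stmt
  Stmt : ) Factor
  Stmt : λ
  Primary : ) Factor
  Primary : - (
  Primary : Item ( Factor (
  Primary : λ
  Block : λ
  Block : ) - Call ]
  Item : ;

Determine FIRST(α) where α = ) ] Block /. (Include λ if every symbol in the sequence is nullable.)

) is a terminal; add {)} and stop.

{ ) }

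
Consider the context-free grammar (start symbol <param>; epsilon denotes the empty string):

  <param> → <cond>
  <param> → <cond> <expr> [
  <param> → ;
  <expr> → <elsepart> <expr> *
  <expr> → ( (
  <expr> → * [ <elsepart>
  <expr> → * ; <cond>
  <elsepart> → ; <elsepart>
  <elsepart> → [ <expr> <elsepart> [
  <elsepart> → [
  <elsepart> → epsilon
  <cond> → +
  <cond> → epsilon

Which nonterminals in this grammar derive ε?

Directly nullable (have an epsilon-production): <elsepart>, <cond>.
<param> → <cond> with every symbol nullable, so <param> is nullable.
No other nonterminal has a production whose RHS symbols are all nullable.

{ <cond>, <elsepart>, <param> }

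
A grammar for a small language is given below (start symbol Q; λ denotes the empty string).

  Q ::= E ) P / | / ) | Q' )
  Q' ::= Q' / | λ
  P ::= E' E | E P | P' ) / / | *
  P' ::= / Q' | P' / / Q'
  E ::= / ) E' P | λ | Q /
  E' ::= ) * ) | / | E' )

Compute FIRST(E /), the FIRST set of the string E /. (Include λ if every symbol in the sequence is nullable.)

Add FIRST(E)\{λ} = { ), / }; E is nullable, continue.
/ is a terminal; add {/} and stop.

{ ), / }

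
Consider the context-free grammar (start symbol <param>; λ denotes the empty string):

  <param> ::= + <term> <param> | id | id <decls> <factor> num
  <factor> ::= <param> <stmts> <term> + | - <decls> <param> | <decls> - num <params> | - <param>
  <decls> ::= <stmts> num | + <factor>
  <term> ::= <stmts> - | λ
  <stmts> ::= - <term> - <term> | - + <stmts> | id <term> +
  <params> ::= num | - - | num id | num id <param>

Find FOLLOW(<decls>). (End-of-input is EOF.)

{ +, -, id }

In <param> ::= id <decls> <factor> num: add FIRST(<factor> num) = { +, -, id }.
In <factor> ::= - <decls> <param>: add FIRST(<param>) = { +, id }.
In <factor> ::= <decls> - num <params>: add FIRST(- num <params>) = { - }.
Union: FOLLOW(<decls>) = { +, -, id }.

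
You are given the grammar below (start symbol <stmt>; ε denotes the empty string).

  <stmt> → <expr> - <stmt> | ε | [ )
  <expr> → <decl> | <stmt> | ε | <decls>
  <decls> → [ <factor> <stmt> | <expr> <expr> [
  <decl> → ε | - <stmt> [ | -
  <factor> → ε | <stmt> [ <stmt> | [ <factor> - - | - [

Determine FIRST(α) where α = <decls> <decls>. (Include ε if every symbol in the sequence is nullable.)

Add FIRST(<decls>) = { -, [ }; <decls> is not nullable, stop.

{ -, [ }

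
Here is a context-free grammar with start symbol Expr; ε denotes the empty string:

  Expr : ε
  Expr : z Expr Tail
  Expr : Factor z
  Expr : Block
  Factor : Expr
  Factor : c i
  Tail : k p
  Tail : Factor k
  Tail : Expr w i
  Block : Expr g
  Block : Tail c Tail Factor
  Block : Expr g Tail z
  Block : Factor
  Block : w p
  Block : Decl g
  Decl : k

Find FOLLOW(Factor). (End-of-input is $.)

{ $, c, g, k, w, z }

In Expr : Factor z: add FIRST(z) = { z }.
In Tail : Factor k: add FIRST(k) = { k }.
In Block : Tail c Tail Factor: Factor is at the end, add FOLLOW(Block) = { $, c, g, k, w, z }.
In Block : Factor: Factor is at the end, add FOLLOW(Block) = { $, c, g, k, w, z }.
Union: FOLLOW(Factor) = { $, c, g, k, w, z }.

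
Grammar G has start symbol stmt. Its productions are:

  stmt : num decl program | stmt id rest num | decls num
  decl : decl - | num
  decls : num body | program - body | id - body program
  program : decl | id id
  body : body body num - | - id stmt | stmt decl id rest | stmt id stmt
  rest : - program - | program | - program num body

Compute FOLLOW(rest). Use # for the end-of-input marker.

{ -, id, num }

In stmt : stmt id rest num: add FIRST(num) = { num }.
In body : stmt decl id rest: rest is at the end, add FOLLOW(body) = { -, id, num }.
Union: FOLLOW(rest) = { -, id, num }.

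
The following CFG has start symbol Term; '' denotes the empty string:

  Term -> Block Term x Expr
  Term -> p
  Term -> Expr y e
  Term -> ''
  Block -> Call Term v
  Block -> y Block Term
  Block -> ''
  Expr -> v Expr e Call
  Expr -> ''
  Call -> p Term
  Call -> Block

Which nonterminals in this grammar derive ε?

Directly nullable (have an ''-production): Term, Block, Expr.
Call -> Block with every symbol nullable, so Call is nullable.

{ Block, Call, Expr, Term }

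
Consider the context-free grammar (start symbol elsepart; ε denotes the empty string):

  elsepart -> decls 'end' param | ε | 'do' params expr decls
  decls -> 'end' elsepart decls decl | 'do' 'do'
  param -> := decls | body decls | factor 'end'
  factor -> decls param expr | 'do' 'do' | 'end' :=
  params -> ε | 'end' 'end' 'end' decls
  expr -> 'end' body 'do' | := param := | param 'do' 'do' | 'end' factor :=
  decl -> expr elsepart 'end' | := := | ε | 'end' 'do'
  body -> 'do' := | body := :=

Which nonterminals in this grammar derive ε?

Directly nullable (have an ε-production): elsepart, params, decl.
No other nonterminal has a production whose RHS symbols are all nullable.

{ decl, elsepart, params }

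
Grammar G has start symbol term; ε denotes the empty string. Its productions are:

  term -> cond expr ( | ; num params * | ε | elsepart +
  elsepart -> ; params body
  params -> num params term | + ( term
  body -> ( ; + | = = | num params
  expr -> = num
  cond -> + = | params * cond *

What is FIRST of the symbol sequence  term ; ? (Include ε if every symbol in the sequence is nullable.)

Add FIRST(term)\{ε} = { +, ;, num }; term is nullable, continue.
; is a terminal; add {;} and stop.

{ +, ;, num }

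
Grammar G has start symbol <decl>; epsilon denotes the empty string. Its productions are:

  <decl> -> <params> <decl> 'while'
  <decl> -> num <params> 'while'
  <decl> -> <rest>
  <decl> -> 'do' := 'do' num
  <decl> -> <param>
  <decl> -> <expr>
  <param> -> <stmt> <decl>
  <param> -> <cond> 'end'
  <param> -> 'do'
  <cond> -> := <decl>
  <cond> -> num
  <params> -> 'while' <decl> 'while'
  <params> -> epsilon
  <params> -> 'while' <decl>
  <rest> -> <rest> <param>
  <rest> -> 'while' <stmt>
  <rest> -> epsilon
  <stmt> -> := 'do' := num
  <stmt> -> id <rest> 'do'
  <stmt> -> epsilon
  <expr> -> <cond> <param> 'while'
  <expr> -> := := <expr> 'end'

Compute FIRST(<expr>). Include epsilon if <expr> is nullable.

{ :=, num }

From <expr> -> <cond> <param> 'while': add FIRST(<cond>) = { :=, num }.
<expr> -> := := <expr> 'end' contributes {:=}.
Union: FIRST(<expr>) = { :=, num }.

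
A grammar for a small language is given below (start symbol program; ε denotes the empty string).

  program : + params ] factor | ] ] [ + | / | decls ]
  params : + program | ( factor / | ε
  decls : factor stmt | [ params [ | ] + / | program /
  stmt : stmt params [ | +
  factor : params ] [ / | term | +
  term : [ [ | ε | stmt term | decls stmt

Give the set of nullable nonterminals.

Directly nullable (have an ε-production): params, term.
factor : term with every symbol nullable, so factor is nullable.
No other nonterminal has a production whose RHS symbols are all nullable.

{ factor, params, term }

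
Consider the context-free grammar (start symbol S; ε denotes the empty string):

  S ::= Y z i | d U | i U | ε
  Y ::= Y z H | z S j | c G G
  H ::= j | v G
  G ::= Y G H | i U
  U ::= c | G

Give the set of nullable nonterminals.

Directly nullable (have an ε-production): S.
No other nonterminal has a production whose RHS symbols are all nullable.

{ S }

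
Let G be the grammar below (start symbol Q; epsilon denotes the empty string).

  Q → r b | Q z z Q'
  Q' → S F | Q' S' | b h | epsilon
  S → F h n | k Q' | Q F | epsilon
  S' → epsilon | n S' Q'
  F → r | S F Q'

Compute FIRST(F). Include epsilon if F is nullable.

{ k, r }

F → r contributes {r}.
From F → S F Q': S nullable, take FIRST(S) ∪ FIRST(F) = { k, r }.
Union: FIRST(F) = { k, r }.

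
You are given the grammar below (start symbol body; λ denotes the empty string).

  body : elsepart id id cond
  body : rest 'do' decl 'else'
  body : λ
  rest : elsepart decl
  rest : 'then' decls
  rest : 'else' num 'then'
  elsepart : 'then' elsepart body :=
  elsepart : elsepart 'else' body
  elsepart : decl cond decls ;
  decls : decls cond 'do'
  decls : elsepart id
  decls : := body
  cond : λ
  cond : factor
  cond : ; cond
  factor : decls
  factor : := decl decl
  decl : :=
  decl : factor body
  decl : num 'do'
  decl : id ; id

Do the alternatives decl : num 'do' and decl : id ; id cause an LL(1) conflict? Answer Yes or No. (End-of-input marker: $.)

FIRST(num 'do') = { num } and FIRST(id ; id) = { id }.
The FIRST sets are disjoint and neither alternative is nullable — no conflict.

No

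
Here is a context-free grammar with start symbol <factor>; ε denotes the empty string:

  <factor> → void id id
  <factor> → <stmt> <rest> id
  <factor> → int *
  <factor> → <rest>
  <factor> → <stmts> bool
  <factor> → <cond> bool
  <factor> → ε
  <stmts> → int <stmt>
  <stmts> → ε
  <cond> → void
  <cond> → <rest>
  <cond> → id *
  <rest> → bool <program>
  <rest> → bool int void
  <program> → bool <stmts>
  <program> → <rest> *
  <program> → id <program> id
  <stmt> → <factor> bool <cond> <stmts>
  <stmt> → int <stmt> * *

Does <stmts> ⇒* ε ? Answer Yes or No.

Yes

<stmts> has an ε-production, so <stmts> ⇒ ε.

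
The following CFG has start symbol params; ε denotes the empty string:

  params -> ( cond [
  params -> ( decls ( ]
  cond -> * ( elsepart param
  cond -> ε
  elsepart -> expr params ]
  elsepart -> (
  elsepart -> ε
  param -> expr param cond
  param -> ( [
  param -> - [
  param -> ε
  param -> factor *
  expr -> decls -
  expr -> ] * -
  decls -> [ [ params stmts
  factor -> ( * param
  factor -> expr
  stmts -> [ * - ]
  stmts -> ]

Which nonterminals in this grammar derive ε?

Directly nullable (have an ε-production): cond, elsepart, param.
No other nonterminal has a production whose RHS symbols are all nullable.

{ cond, elsepart, param }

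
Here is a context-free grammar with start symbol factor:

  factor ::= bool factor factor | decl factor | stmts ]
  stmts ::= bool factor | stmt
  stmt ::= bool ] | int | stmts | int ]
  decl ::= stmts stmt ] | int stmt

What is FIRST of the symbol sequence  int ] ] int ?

int is a terminal; add {int} and stop.

{ int }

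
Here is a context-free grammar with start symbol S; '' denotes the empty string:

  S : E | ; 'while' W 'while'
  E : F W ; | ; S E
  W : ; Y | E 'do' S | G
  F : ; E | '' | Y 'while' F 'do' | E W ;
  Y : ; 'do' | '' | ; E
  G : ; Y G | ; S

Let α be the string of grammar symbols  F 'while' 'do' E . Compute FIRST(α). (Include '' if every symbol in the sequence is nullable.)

Add FIRST(F)\{''} = { 'while', ; }; F is nullable, continue.
'while' is a terminal; add {'while'} and stop.

{ 'while', ; }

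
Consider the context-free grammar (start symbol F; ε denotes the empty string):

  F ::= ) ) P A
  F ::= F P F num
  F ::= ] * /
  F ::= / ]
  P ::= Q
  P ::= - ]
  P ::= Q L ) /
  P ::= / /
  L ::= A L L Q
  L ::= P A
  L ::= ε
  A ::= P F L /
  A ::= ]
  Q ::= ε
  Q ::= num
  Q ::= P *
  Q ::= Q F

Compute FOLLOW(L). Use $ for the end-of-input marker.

{ ), *, -, /, ], num }

In P ::= Q L ) /: add FIRST() /) = { ) }.
In L ::= A L L Q: add FIRST(L Q)\{ε} = { ), *, -, /, ], num }.
  Since L Q is nullable, also add FOLLOW(L) = { ), *, -, /, ], num }.
In L ::= A L L Q: add FIRST(Q)\{ε} = { ), *, -, /, ], num }.
  Since Q is nullable, also add FOLLOW(L) = { ), *, -, /, ], num }.
In A ::= P F L /: add FIRST(/) = { / }.
Union: FOLLOW(L) = { ), *, -, /, ], num }.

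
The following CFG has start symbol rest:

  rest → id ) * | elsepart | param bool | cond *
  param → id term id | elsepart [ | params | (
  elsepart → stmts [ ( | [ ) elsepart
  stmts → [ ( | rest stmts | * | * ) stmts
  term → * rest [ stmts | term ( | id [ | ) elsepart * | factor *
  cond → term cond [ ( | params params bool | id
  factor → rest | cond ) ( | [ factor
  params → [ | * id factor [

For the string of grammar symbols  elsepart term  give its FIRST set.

Add FIRST(elsepart) = { (, ), *, [, id }; elsepart is not nullable, stop.

{ (, ), *, [, id }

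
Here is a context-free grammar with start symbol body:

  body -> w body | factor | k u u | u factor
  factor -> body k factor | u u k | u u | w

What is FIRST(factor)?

{ k, u, w }

From factor -> body k factor: add FIRST(body) = { k, u, w }.
factor -> u u k contributes {u}.
factor -> u u contributes {u}.
factor -> w contributes {w}.
Union: FIRST(factor) = { k, u, w }.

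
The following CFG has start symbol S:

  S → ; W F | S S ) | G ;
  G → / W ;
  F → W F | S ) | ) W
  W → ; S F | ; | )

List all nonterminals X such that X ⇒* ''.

No nonterminal has an empty production or an RHS whose symbols are all nullable.

{ } (none)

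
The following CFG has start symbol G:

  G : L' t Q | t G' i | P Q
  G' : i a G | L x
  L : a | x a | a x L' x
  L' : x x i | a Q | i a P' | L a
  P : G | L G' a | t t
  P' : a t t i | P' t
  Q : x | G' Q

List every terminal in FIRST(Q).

{ a, i, x }

Q : x contributes {x}.
From Q : G' Q: add FIRST(G') = { a, i, x }.
Union: FIRST(Q) = { a, i, x }.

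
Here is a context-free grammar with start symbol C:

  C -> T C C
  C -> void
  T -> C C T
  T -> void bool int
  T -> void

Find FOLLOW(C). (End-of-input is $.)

{ $, void }

C is the start symbol, so $ ∈ FOLLOW(C).
In C -> T C C: add FIRST(C) = { void }.
In C -> T C C: C is at the end, add FOLLOW(C) = { $, void }.
In T -> C C T: add FIRST(C T) = { void }.
In T -> C C T: add FIRST(T) = { void }.
Union: FOLLOW(C) = { $, void }.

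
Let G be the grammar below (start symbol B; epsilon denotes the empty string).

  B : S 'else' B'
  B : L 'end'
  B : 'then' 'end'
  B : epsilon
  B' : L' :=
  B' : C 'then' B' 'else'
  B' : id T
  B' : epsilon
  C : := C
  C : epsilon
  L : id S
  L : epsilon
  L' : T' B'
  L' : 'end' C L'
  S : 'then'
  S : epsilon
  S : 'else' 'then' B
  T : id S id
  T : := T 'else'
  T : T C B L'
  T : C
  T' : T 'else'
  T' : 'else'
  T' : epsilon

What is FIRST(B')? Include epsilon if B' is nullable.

{ 'else', 'end', 'then', :=, id, epsilon }

From B' : L' :=: L' nullable, take FIRST(L') ∪ {:=} = { 'else', 'end', 'then', :=, id }.
From B' : C 'then' B' 'else': C nullable, take FIRST(C) ∪ {'then'} = { 'then', := }.
B' : id T contributes {id}.
B' : epsilon contributes epsilon.
Union: FIRST(B') = { 'else', 'end', 'then', :=, id, epsilon }.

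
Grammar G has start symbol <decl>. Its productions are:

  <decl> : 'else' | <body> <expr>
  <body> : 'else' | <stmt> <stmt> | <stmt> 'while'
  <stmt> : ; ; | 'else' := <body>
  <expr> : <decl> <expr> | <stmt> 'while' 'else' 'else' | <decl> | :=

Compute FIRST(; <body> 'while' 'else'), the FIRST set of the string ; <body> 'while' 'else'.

{ ; }

; is a terminal; add {;} and stop.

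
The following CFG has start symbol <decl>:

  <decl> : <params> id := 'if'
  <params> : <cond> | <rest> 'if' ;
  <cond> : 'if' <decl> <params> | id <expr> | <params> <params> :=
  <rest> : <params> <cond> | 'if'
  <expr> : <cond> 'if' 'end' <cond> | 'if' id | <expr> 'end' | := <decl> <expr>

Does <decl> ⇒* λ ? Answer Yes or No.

No

No nonterminal in this grammar is nullable.
No production of <decl> has an RHS whose symbols are all nullable, so <decl> is not nullable.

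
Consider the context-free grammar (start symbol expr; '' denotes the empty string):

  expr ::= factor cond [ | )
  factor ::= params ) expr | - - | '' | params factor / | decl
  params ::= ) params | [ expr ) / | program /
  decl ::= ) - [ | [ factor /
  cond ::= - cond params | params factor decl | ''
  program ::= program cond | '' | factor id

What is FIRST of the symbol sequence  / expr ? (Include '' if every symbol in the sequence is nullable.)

/ is a terminal; add {/} and stop.

{ / }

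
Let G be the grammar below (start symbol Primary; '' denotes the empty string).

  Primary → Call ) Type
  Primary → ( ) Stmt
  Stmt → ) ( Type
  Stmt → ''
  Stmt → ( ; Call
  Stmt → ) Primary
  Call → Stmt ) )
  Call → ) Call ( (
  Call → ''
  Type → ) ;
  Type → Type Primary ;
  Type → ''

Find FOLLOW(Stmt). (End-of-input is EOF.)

{ EOF, ), ; }

In Primary → ( ) Stmt: Stmt is at the end, add FOLLOW(Primary) = { EOF, ), ; }.
In Call → Stmt ) ): add FIRST() )) = { ) }.
Union: FOLLOW(Stmt) = { EOF, ), ; }.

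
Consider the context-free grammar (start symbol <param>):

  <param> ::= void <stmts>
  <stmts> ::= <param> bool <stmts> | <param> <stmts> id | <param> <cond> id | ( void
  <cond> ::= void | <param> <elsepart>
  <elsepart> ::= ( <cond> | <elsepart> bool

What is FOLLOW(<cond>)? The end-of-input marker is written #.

{ bool, id }

In <stmts> ::= <param> <cond> id: add FIRST(id) = { id }.
In <elsepart> ::= ( <cond>: <cond> is at the end, add FOLLOW(<elsepart>) = { bool, id }.
Union: FOLLOW(<cond>) = { bool, id }.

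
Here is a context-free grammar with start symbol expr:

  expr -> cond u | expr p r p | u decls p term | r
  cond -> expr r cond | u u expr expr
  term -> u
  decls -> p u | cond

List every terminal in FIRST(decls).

{ p, r, u }

decls -> p u contributes {p}.
From decls -> cond: add FIRST(cond) = { r, u }.
Union: FIRST(decls) = { p, r, u }.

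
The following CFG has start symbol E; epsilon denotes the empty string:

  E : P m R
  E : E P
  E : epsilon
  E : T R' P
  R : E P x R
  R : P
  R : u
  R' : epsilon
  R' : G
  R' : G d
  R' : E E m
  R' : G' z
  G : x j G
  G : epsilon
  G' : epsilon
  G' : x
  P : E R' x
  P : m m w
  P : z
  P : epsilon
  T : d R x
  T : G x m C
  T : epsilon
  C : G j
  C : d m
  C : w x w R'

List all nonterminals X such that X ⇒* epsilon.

Directly nullable (have an epsilon-production): E, R', G, G', P, T.
R : P with every symbol nullable, so R is nullable.
No other nonterminal has a production whose RHS symbols are all nullable.

{ E, G, G', P, R, R', T }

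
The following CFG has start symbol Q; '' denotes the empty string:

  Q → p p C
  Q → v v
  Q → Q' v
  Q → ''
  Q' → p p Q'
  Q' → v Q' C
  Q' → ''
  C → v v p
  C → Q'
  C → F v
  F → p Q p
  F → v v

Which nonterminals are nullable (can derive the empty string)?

Directly nullable (have an ''-production): Q, Q'.
C → Q' with every symbol nullable, so C is nullable.
No other nonterminal has a production whose RHS symbols are all nullable.

{ C, Q, Q' }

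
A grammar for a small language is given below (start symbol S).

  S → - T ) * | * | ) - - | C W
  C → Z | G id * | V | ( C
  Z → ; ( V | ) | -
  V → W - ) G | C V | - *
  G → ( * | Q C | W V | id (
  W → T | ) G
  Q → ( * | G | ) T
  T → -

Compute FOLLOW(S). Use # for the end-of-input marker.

{ # }

S is the start symbol, so # ∈ FOLLOW(S).
Union: FOLLOW(S) = { # }.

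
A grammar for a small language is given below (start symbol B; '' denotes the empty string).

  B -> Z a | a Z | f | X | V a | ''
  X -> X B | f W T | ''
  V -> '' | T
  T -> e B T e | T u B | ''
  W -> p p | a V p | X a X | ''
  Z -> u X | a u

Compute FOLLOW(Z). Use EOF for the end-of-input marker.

In B -> Z a: add FIRST(a) = { a }.
In B -> a Z: Z is at the end, add FOLLOW(B) = { EOF, a, e, f, p, u }.
Union: FOLLOW(Z) = { EOF, a, e, f, p, u }.

{ EOF, a, e, f, p, u }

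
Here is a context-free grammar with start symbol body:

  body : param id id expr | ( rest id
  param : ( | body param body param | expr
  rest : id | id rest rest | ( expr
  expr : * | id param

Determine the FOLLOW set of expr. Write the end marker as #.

{ #, (, *, id }

In body : param id id expr: expr is at the end, add FOLLOW(body) = { #, (, *, id }.
In param : expr: expr is at the end, add FOLLOW(param) = { #, (, *, id }.
In rest : ( expr: expr is at the end, add FOLLOW(rest) = { (, id }.
Union: FOLLOW(expr) = { #, (, *, id }.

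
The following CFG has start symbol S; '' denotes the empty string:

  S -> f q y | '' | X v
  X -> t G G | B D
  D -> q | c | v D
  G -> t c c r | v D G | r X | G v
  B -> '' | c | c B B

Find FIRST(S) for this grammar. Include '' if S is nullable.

S -> f q y contributes {f}.
S -> '' contributes ''.
From S -> X v: add FIRST(X) = { c, q, t, v }.
Union: FIRST(S) = { c, f, q, t, v, '' }.

{ c, f, q, t, v, '' }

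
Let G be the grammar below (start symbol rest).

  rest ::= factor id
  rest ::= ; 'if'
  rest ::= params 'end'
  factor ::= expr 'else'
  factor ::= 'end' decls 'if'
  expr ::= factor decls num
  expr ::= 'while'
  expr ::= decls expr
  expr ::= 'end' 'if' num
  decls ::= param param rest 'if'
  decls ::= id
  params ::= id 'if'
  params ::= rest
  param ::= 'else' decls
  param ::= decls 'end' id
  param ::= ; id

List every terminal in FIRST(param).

{ 'else', ;, id }

param ::= 'else' decls contributes {'else'}.
From param ::= decls 'end' id: add FIRST(decls) = { 'else', ;, id }.
param ::= ; id contributes {;}.
Union: FIRST(param) = { 'else', ;, id }.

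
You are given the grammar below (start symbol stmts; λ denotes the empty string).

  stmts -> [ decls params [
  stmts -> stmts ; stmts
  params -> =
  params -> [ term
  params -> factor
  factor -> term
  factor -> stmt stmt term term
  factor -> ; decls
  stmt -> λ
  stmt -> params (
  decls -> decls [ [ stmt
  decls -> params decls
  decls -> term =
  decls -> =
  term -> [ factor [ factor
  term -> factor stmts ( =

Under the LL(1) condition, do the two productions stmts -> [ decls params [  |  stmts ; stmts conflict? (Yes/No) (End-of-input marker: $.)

Yes

FIRST([ decls params [) = { [ } and FIRST(stmts ; stmts) = { [ }.
Both contain [, so the two alternatives are not disjoint — LL(1) conflict.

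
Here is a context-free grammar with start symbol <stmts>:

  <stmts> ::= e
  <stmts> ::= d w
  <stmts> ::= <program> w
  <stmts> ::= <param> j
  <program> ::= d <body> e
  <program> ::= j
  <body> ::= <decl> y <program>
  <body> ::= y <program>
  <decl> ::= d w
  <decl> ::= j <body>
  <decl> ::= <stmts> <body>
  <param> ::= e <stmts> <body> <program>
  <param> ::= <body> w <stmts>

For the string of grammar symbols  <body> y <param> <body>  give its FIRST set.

{ d, e, j, y }

Add FIRST(<body>) = { d, e, j, y }; <body> is not nullable, stop.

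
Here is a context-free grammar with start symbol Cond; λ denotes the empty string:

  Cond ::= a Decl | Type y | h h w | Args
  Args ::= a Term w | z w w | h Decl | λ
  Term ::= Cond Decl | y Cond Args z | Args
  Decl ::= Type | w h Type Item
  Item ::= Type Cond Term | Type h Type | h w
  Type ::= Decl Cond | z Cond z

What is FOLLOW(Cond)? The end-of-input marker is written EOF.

{ EOF, a, h, w, y, z }

Cond is the start symbol, so EOF ∈ FOLLOW(Cond).
In Term ::= Cond Decl: add FIRST(Decl) = { w, z }.
In Term ::= y Cond Args z: add FIRST(Args z) = { a, h, z }.
In Item ::= Type Cond Term: add FIRST(Term)\{λ} = { a, h, w, y, z }.
  Since Term is nullable, also add FOLLOW(Item) = { EOF, a, h, w, y, z }.
In Type ::= Decl Cond: Cond is at the end, add FOLLOW(Type) = { EOF, a, h, w, y, z }.
In Type ::= z Cond z: add FIRST(z) = { z }.
Union: FOLLOW(Cond) = { EOF, a, h, w, y, z }.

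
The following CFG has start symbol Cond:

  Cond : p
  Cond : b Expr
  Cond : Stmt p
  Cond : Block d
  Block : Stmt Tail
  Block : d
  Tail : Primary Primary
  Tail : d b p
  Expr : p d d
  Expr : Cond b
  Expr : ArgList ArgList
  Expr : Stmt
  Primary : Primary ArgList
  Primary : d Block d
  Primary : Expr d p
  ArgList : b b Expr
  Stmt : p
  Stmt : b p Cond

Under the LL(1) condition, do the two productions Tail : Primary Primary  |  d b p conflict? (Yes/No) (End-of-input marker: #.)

Yes

FIRST(Primary Primary) = { b, d, p } and FIRST(d b p) = { d }.
Both contain d, so the two alternatives are not disjoint — LL(1) conflict.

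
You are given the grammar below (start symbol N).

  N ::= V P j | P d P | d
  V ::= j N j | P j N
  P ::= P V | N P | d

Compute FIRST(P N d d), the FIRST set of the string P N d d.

{ d, j }

Add FIRST(P) = { d, j }; P is not nullable, stop.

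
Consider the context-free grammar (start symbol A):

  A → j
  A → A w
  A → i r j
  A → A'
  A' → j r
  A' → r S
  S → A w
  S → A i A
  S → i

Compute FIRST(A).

A → j contributes {j}.
From A → A w: add FIRST(A) = { i, j, r }.
A → i r j contributes {i}.
From A → A': add FIRST(A') = { j, r }.
Union: FIRST(A) = { i, j, r }.

{ i, j, r }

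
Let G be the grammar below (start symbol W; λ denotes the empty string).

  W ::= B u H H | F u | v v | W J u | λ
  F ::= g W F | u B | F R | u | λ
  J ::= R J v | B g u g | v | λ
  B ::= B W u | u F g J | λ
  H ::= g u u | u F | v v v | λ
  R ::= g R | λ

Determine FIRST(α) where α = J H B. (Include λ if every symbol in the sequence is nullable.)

{ g, u, v, λ }

Add FIRST(J)\{λ} = { g, u, v }; J is nullable, continue.
Add FIRST(H)\{λ} = { g, u, v }; H is nullable, continue.
Add FIRST(B)\{λ} = { g, u, v }; B is nullable, continue.
Every symbol is nullable, so include λ.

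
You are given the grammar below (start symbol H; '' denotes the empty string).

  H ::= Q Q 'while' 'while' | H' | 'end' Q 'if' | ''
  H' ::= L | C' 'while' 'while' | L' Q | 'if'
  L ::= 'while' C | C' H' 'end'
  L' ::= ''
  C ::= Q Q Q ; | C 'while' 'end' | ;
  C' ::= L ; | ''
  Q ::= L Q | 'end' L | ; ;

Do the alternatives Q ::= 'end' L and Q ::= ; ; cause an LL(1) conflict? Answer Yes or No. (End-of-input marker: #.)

No

FIRST('end' L) = { 'end' } and FIRST(; ;) = { ; }.
The FIRST sets are disjoint and neither alternative is nullable — no conflict.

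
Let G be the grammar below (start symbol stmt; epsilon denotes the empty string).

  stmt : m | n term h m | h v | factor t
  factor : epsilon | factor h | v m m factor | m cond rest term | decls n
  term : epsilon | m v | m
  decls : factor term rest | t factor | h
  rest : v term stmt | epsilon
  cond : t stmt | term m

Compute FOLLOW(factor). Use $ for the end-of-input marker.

In stmt : factor t: add FIRST(t) = { t }.
In factor : factor h: add FIRST(h) = { h }.
In factor : v m m factor: factor is at the end, add FOLLOW(factor) = { h, m, n, t, v }.
In decls : factor term rest: add FIRST(term rest)\{epsilon} = { m, v }.
  Since term rest is nullable, also add FOLLOW(decls) = { n }.
In decls : t factor: factor is at the end, add FOLLOW(decls) = { n }.
Union: FOLLOW(factor) = { h, m, n, t, v }.

{ h, m, n, t, v }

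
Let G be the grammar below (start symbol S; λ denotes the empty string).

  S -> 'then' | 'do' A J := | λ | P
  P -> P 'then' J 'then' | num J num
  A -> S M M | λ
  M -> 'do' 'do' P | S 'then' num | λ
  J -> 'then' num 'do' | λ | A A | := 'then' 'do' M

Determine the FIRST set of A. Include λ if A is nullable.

{ 'do', 'then', num, λ }

From A -> S M M: S, M, M nullable, take FIRST(S) ∪ FIRST(M) ∪ FIRST(M) = { 'do', 'then', num }; also λ since the whole RHS is nullable.
A -> λ contributes λ.
Union: FIRST(A) = { 'do', 'then', num, λ }.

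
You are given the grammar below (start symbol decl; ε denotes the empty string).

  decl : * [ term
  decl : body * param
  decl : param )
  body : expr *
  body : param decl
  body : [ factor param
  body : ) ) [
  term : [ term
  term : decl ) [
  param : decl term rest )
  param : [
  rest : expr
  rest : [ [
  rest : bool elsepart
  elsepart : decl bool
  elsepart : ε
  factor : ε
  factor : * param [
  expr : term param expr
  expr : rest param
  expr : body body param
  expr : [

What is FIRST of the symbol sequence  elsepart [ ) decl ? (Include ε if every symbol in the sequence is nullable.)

Add FIRST(elsepart)\{ε} = { ), *, [, bool }; elsepart is nullable, continue.
[ is a terminal; add {[} and stop.

{ ), *, [, bool }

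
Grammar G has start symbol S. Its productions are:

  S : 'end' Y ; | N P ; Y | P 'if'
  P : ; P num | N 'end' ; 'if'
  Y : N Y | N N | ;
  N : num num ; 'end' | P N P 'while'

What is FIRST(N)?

{ ;, num }

N : num num ; 'end' contributes {num}.
From N : P N P 'while': add FIRST(P) = { ;, num }.
Union: FIRST(N) = { ;, num }.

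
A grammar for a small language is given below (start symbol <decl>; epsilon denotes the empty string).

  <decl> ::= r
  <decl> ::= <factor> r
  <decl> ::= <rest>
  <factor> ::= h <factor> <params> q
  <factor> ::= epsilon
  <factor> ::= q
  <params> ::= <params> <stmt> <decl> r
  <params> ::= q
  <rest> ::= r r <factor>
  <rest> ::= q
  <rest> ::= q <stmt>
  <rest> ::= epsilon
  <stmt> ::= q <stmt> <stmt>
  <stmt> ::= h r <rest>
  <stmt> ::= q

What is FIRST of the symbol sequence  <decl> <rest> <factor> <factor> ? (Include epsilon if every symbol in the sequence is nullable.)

{ h, q, r, epsilon }

Add FIRST(<decl>)\{epsilon} = { h, q, r }; <decl> is nullable, continue.
Add FIRST(<rest>)\{epsilon} = { q, r }; <rest> is nullable, continue.
Add FIRST(<factor>)\{epsilon} = { h, q }; <factor> is nullable, continue.
Add FIRST(<factor>)\{epsilon} = { h, q }; <factor> is nullable, continue.
Every symbol is nullable, so include epsilon.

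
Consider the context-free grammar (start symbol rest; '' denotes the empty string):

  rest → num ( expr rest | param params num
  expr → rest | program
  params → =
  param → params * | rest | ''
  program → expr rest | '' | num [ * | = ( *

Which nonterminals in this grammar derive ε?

{ expr, param, program }

Directly nullable (have an ''-production): param, program.
expr → program with every symbol nullable, so expr is nullable.
No other nonterminal has a production whose RHS symbols are all nullable.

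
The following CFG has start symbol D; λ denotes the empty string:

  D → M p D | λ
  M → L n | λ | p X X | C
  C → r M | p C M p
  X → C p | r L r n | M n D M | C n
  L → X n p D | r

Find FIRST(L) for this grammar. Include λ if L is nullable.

{ n, p, r }

From L → X n p D: add FIRST(X) = { n, p, r }.
L → r contributes {r}.
Union: FIRST(L) = { n, p, r }.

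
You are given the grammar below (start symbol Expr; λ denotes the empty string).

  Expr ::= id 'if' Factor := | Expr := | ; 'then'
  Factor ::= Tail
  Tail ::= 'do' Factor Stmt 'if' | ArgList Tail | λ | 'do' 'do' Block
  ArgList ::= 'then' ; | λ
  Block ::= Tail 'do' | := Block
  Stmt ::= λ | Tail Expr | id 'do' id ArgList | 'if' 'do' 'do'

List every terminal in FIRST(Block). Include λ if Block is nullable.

{ 'do', 'then', := }

From Block ::= Tail 'do': Tail nullable, take FIRST(Tail) ∪ {'do'} = { 'do', 'then' }.
Block ::= := Block contributes {:=}.
Union: FIRST(Block) = { 'do', 'then', := }.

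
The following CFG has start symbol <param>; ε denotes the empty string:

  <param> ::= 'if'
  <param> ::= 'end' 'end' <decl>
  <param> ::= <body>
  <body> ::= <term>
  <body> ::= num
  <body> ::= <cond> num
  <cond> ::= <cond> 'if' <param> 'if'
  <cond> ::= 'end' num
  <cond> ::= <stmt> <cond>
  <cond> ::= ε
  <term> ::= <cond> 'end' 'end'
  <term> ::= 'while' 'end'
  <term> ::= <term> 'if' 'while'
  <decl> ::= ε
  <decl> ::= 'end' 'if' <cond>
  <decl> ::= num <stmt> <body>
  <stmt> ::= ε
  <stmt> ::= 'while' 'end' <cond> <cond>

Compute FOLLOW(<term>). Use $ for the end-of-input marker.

{ $, 'if' }

In <body> ::= <term>: <term> is at the end, add FOLLOW(<body>) = { $, 'if' }.
In <term> ::= <term> 'if' 'while': add FIRST('if' 'while') = { 'if' }.
Union: FOLLOW(<term>) = { $, 'if' }.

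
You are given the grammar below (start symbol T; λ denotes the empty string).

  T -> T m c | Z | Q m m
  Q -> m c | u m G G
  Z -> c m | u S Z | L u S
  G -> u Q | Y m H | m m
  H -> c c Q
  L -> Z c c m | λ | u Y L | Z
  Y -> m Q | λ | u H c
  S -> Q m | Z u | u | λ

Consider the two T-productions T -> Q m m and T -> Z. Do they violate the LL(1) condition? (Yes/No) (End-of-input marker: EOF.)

FIRST(Q m m) = { m, u } and FIRST(Z) = { c, u }.
Both contain u, so the two alternatives are not disjoint — LL(1) conflict.

Yes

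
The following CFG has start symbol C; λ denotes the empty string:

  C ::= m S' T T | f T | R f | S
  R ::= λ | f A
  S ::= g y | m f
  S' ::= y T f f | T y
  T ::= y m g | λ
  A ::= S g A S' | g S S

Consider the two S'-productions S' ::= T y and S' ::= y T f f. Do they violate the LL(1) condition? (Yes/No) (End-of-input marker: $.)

FIRST(T y) = { y } and FIRST(y T f f) = { y }.
Both contain y, so the two alternatives are not disjoint — LL(1) conflict.

Yes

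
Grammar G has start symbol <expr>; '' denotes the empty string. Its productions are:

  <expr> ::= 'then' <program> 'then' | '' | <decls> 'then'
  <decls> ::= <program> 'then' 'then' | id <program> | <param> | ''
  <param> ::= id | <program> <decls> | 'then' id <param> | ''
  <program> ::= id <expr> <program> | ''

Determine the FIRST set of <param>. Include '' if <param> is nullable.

<param> ::= id contributes {id}.
From <param> ::= <program> <decls>: <program>, <decls> nullable, take FIRST(<program>) ∪ FIRST(<decls>) = { 'then', id }; also '' since the whole RHS is nullable.
<param> ::= 'then' id <param> contributes {'then'}.
<param> ::= '' contributes ''.
Union: FIRST(<param>) = { 'then', id, '' }.

{ 'then', id, '' }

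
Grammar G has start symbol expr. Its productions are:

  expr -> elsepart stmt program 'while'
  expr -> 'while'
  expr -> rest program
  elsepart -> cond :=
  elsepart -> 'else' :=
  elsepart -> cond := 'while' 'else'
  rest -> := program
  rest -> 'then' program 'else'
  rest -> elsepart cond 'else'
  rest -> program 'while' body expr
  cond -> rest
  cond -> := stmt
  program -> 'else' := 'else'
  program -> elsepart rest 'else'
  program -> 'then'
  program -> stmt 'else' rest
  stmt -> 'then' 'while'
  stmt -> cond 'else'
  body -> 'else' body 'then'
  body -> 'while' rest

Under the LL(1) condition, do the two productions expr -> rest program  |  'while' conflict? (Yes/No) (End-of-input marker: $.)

No

FIRST(rest program) = { 'else', 'then', := } and FIRST('while') = { 'while' }.
The FIRST sets are disjoint and neither alternative is nullable — no conflict.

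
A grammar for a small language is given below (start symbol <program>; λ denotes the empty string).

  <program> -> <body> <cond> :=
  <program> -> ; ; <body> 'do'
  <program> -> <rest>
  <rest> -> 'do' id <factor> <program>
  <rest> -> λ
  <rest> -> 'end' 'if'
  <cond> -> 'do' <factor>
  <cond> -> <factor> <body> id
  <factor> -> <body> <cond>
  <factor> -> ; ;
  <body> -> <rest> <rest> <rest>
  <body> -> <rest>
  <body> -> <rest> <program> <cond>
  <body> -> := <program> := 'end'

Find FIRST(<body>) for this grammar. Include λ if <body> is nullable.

{ 'do', 'end', :=, ;, λ }

From <body> -> <rest> <rest> <rest>: <rest>, <rest>, <rest> nullable, take FIRST(<rest>) ∪ FIRST(<rest>) ∪ FIRST(<rest>) = { 'do', 'end' }; also λ since the whole RHS is nullable.
From <body> -> <rest>: add FIRST(<rest>) = { 'do', 'end', λ } (including λ since <rest> is nullable).
From <body> -> <rest> <program> <cond>: <rest>, <program> nullable, take FIRST(<rest>) ∪ FIRST(<program>) ∪ FIRST(<cond>) = { 'do', 'end', :=, ; }.
<body> -> := <program> := 'end' contributes {:=}.
Union: FIRST(<body>) = { 'do', 'end', :=, ;, λ }.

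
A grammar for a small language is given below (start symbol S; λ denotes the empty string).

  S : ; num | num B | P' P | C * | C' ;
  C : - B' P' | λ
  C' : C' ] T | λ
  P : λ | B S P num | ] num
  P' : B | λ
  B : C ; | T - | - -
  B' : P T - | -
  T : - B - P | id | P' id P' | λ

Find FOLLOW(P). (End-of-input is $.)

{ $, -, ;, ], id, num }

In S : P' P: P is at the end, add FOLLOW(S) = { $, -, ;, ], id, num }.
In P : B S P num: add FIRST(num) = { num }.
In B' : P T -: add FIRST(T -) = { -, ;, id }.
In T : - B - P: P is at the end, add FOLLOW(T) = { -, ;, ] }.
Union: FOLLOW(P) = { $, -, ;, ], id, num }.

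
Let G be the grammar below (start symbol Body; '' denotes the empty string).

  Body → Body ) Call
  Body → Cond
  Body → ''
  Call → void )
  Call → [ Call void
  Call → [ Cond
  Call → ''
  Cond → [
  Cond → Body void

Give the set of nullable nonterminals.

{ Body, Call }

Directly nullable (have an ''-production): Body, Call.
No other nonterminal has a production whose RHS symbols are all nullable.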